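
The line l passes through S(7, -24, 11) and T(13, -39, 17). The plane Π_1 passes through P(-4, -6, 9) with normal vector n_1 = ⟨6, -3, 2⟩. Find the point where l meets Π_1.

(-1, -4, 3)

A direction vector for l is T − S = (6, -15, 6).
Π_1: n_1·r = n_1·P gives 6x - 3y + 2z = 12.
Substitute r = (7, -24, 11) + t(6, -15, 6) into the plane: 136 + 93t = 12, so t = -4/3.
Intersection: (7, -24, 11) + (-4/3)·(6, -15, 6) = (-1, -4, 3).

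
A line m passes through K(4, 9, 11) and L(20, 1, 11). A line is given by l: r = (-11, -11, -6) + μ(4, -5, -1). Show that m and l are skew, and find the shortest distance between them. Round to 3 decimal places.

A direction vector for m is L − K = (16, -8, 0).
Common perpendicular direction n = (16, -8, 0) × (4, -5, -1) = (8, 16, -48).
With w = (-11, -11, -6) − (4, 9, 11) = (-15, -20, -17), w · n = 376.
Since n ≠ 0 the lines are not parallel, and w · n = 376 ≠ 0 so they do not intersect; hence they are skew.
Distance = |w · n| / |n| = |376| / √2624 ≈ 7.340.

7.340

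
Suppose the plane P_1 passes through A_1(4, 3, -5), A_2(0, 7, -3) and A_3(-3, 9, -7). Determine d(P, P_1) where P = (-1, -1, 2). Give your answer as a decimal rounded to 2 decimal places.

A_1A_2 = (-4, 4, 2), A_1A_3 = (-7, 6, -2); a normal to P_1 is A_1A_2 × A_1A_3 = (-20, -22, 4).
Using A_1: P_1 has equation -20x - 22y + 4z = -166.
n·P − d = (-20)·(-1) + (-22)·(-1) + (4)·(2) − (-166) = 216; |n| = √900.
Distance = |216| / √900 = 216/√900 ≈ 7.20.

7.20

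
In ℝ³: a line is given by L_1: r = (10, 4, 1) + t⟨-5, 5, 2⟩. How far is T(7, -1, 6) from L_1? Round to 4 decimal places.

7.6811

Taking (10, 4, 1) on L_1 with direction v = (-5, 5, 2): w = T − (10, 4, 1) = (-3, -5, 5), and w × v = (-35, -19, -40).
Distance = |w × v| / |v| = √3186 / √54 ≈ 7.6811.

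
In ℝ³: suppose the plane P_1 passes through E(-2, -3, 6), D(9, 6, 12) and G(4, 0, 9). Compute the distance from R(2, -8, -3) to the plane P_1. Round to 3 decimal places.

ED = (11, 9, 6), EG = (6, 3, 3); a normal to P_1 is ED × EG = (9, 3, -21).
Using E: P_1 has equation 9x + 3y - 21z = -153.
n·R − d = (9)·(2) + (3)·(-8) + (-21)·(-3) − (-153) = 210; |n| = √531.
Distance = |210| / √531 = 210/√531 ≈ 9.113.

9.113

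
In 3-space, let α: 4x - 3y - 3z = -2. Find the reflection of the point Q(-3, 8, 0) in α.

(5, 2, -6)

λ = (n·Q − d)/|n|² = (-36 − (-2))/34 = -1.
Reflection = Q − 2λn = (-3, 8, 0) − (-2)·(4, -3, -3) = (5, 2, -6).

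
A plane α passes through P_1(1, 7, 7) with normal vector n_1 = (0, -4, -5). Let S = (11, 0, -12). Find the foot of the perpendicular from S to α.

α: n_1·r = n_1·P_1 gives -4y - 5z = -63.
Foot = S − λn with λ = (n·S − d)/|n|² = (60 − (-63))/41 = 3.
Foot = (11, 0, -12) − 3·(0, -4, -5) = (11, 12, 3).

(11, 12, 3)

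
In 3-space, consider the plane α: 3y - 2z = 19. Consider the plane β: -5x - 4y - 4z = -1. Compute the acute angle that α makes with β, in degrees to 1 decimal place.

cos θ = |n₁·n₂| / (|n₁||n₂|) = |-4| / (√13 · √57).
θ = arccos(0.14694) ≈ 81.6°.

81.6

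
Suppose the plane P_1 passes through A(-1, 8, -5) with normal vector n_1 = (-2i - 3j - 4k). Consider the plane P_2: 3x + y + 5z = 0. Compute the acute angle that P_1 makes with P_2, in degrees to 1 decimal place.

24.5

P_1: n_1·r = n_1·A gives -2x - 3y - 4z = -2.
cos θ = |n₁·n₂| / (|n₁||n₂|) = |-29| / (√29 · √35).
θ = arccos(0.91026) ≈ 24.5°.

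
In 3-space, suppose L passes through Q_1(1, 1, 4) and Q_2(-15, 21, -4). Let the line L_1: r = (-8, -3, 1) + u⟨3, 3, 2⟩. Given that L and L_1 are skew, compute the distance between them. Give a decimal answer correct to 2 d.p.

A direction vector for L is Q_2 − Q_1 = (-16, 20, -8).
Common perpendicular direction n = (-16, 20, -8) × (3, 3, 2) = (64, 8, -108).
With w = (-8, -3, 1) − (1, 1, 4) = (-9, -4, -3), w · n = -284.
Distance = |w · n| / |n| = |-284| / √15824 ≈ 2.26.

2.26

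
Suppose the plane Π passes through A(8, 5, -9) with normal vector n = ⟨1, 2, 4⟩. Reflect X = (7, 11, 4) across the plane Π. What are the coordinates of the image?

Π: n·r = n·A gives x + 2y + 4z = -18.
λ = (n·X − d)/|n|² = (45 − (-18))/21 = 3.
Reflection = X − 2λn = (7, 11, 4) − 6·(1, 2, 4) = (1, -1, -20).

(1, -1, -20)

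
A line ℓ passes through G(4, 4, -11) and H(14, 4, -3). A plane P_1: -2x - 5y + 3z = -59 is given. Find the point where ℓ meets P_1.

A direction vector for ℓ is H − G = (10, 0, 8).
Substitute r = (4, 4, -11) + t(10, 0, 8) into the plane: -61 + 4t = -59, so t = 1/2.
Intersection: (4, 4, -11) + (1/2)·(10, 0, 8) = (9, 4, -7).

(9, 4, -7)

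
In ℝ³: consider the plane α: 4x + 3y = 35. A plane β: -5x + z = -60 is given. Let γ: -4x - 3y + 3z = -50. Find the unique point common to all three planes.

(11, -3, -5)

Solving the 3×3 linear system 4x + 3y = 35, -5x + z = -60, -4x - 3y + 3z = -50 (e.g. by elimination or Cramer's rule, determinant = 45) gives (11, -3, -5).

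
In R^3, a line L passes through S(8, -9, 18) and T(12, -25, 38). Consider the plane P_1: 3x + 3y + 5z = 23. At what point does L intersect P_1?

(4, 7, -2)

A direction vector for L is T − S = (4, -16, 20).
Substitute r = (8, -9, 18) + t(4, -16, 20) into the plane: 87 + 64t = 23, so t = -1.
Intersection: (8, -9, 18) + (-1)·(4, -16, 20) = (4, 7, -2).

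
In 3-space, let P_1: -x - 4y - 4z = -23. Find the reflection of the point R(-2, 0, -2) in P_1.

λ = (n·R − d)/|n|² = (10 − (-23))/33 = 1.
Reflection = R − 2λn = (-2, 0, -2) − 2·(-1, -4, -4) = (0, 8, 6).

(0, 8, 6)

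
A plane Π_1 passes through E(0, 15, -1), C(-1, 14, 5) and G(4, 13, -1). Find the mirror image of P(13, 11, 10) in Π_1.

(9, 3, 8)

EC = (-1, -1, 6), EG = (4, -2, 0); a normal to Π_1 is EC × EG = (12, 24, 6).
Using E: Π_1 has equation 12x + 24y + 6z = 354.
λ = (n·P − d)/|n|² = (480 − 354)/756 = 1/6.
Reflection = P − 2λn = (13, 11, 10) − (1/3)·(12, 24, 6) = (9, 3, 8).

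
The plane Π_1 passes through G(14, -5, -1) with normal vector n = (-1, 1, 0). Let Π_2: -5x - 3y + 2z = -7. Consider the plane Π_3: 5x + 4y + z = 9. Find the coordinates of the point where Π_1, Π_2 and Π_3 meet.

(9, -10, 4)

Π_1: n·r = n·G gives -x + y = -19.
Solving the 3×3 linear system -x + y = -19, -5x - 3y + 2z = -7, 5x + 4y + z = 9 (e.g. by elimination or Cramer's rule, determinant = 26) gives (9, -10, 4).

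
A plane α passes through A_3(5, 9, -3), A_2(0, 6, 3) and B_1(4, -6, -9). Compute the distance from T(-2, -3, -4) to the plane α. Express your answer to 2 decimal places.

A_3A_2 = (-5, -3, 6), A_3B_1 = (-1, -15, -6); a normal to α is A_3A_2 × A_3B_1 = (108, -36, 72).
Using A_3: α has equation 108x - 36y + 72z = 0.
n·T − d = (108)·(-2) + (-36)·(-3) + (72)·(-4) − 0 = -396; |n| = √18144.
Distance = |-396| / √18144 = 396/√18144 ≈ 2.94.

2.94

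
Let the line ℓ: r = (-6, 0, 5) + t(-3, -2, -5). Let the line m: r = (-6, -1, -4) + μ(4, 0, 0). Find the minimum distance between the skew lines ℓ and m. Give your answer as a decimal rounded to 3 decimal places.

Common perpendicular direction n = (-3, -2, -5) × (4, 0, 0) = (0, -20, 8).
With w = (-6, -1, -4) − (-6, 0, 5) = (0, -1, -9), w · n = -52.
Distance = |w · n| / |n| = |-52| / √464 ≈ 2.414.

2.414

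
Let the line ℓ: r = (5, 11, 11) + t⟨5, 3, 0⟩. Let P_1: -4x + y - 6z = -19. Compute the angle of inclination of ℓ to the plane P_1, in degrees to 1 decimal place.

23.6

sin θ = |n·v| / (|n||v|) = |-17| / (√53 · √34) = 0.40047.
θ ≈ 23.6°.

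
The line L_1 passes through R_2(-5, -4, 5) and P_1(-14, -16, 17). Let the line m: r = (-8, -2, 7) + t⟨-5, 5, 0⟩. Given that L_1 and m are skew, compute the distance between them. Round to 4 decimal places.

1.1111

A direction vector for L_1 is P_1 − R_2 = (-9, -12, 12).
Common perpendicular direction n = (-9, -12, 12) × (-5, 5, 0) = (-60, -60, -105).
With w = (-8, -2, 7) − (-5, -4, 5) = (-3, 2, 2), w · n = -150.
Distance = |w · n| / |n| = |-150| / √18225 ≈ 1.1111.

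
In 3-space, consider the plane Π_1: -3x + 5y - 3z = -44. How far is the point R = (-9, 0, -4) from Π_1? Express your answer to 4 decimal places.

12.6574

n·R − d = (-3)·(-9) + (5)·(0) + (-3)·(-4) − (-44) = 83; |n| = √43.
Distance = |83| / √43 = 83/√43 ≈ 12.6574.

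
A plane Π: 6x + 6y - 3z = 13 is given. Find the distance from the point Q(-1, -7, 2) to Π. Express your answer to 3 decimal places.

7.444

n·Q − d = (6)·(-1) + (6)·(-7) + (-3)·(2) − 13 = -67; |n| = √81.
Distance = |-67| / √81 = 67/√81 ≈ 7.444.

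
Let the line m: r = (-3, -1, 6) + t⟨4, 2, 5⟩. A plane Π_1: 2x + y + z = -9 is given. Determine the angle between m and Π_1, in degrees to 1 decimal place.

65.9

sin θ = |n·v| / (|n||v|) = |15| / (√6 · √45) = 0.91287.
θ ≈ 65.9°.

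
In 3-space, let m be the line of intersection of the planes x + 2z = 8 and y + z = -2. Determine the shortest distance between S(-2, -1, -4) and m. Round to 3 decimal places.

8.916

Direction of m: (1, 0, 2) × (0, 1, 1) = (-2, -1, 1).
A point on m: solving the two plane equations with x = 6 gives (6, -3, 1).
Taking (6, -3, 1) on m with direction v = (-2, -1, 1): w = S − (6, -3, 1) = (-8, 2, -5), and w × v = (-3, 18, 12).
Distance = |w × v| / |v| = √477 / √6 ≈ 8.916.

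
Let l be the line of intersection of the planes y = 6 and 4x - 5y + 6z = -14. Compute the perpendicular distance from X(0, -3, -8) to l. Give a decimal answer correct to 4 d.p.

12.6400

Direction of l: (0, 1, 0) × (4, -5, 6) = (6, 0, -4).
A point on l: solving the two plane equations with x = -8 gives (-8, 6, 8).
Taking (-8, 6, 8) on l with direction v = (6, 0, -4): w = X − (-8, 6, 8) = (8, -9, -16), and w × v = (36, -64, 54).
Distance = |w × v| / |v| = √8308 / √52 ≈ 12.6400.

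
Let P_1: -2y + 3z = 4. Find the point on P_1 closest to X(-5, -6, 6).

(-5, -2, 0)

Foot = X − λn with λ = (n·X − d)/|n|² = (30 − 4)/13 = 2.
Foot = (-5, -6, 6) − 2·(0, -2, 3) = (-5, -2, 0).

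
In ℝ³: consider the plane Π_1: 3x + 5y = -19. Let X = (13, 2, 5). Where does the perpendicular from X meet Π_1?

(7, -8, 5)

Foot = X − λn with λ = (n·X − d)/|n|² = (49 − (-19))/34 = 2.
Foot = (13, 2, 5) − 2·(3, 5, 0) = (7, -8, 5).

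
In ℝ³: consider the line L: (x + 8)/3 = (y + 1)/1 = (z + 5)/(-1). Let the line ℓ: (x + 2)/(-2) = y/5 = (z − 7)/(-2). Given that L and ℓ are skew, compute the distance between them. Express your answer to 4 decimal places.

12.0885

L has direction (3, 1, -1) through (-8, -1, -5).
ℓ has direction (-2, 5, -2) through (-2, 0, 7).
Common perpendicular direction n = (3, 1, -1) × (-2, 5, -2) = (3, 8, 17).
With w = (-2, 0, 7) − (-8, -1, -5) = (6, 1, 12), w · n = 230.
Distance = |w · n| / |n| = |230| / √362 ≈ 12.0885.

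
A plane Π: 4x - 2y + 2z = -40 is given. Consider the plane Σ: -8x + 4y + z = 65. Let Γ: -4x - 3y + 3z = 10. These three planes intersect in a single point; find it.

Solving the 3×3 linear system 4x - 2y + 2z = -40, -8x + 4y + z = 65, -4x - 3y + 3z = 10 (e.g. by elimination or Cramer's rule, determinant = 100) gives (-7, 3, -3).

(-7, 3, -3)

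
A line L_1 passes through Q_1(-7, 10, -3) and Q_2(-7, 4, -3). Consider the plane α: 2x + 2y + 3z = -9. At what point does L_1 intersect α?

(-7, 7, -3)

A direction vector for L_1 is Q_2 − Q_1 = (0, -6, 0).
Substitute r = (-7, 10, -3) + t(0, -6, 0) into the plane: -3 + (-12)t = -9, so t = 1/2.
Intersection: (-7, 10, -3) + (1/2)·(0, -6, 0) = (-7, 7, -3).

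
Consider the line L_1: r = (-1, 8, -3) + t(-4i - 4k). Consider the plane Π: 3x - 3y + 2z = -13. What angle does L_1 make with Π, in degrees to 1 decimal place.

sin θ = |n·v| / (|n||v|) = |-20| / (√22 · √32) = 0.75378.
θ ≈ 48.9°.

48.9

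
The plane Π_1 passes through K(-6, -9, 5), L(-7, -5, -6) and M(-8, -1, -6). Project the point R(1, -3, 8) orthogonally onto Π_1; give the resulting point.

KL = (-1, 4, -11), KM = (-2, 8, -11); a normal to Π_1 is KL × KM = (44, 11, 0).
Using K: Π_1 has equation 44x + 11y = -363.
Foot = R − λn with λ = (n·R − d)/|n|² = (11 − (-363))/2057 = 2/11.
Foot = (1, -3, 8) − (2/11)·(44, 11, 0) = (-7, -5, 8).

(-7, -5, 8)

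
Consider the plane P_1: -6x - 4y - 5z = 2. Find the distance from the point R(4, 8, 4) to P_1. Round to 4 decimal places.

n·R − d = (-6)·(4) + (-4)·(8) + (-5)·(4) − 2 = -78; |n| = √77.
Distance = |-78| / √77 = 78/√77 ≈ 8.8889.

8.8889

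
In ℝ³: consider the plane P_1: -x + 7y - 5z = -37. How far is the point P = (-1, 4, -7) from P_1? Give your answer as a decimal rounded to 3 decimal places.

11.662

n·P − d = (-1)·(-1) + (7)·(4) + (-5)·(-7) − (-37) = 101; |n| = √75.
Distance = |101| / √75 = 101/√75 ≈ 11.662.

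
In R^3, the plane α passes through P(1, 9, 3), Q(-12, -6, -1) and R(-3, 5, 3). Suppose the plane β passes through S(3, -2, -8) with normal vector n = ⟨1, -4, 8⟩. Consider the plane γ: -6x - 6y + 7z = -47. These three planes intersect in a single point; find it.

PQ = (-13, -15, -4), PR = (-4, -4, 0); a normal to α is PQ × PR = (-16, 16, -8).
Using P: α has equation -16x + 16y - 8z = 104.
β: n·r = n·S gives x - 4y + 8z = -53.
Solving the 3×3 linear system -16x + 16y - 8z = 104, x - 4y + 8z = -53, -6x - 6y + 7z = -47 (e.g. by elimination or Cramer's rule, determinant = -960) gives (-1, 3, -5).

(-1, 3, -5)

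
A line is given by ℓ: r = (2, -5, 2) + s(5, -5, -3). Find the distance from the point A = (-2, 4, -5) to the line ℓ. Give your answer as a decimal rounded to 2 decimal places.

Taking (2, -5, 2) on ℓ with direction v = (5, -5, -3): w = A − (2, -5, 2) = (-4, 9, -7), and w × v = (-62, -47, -25).
Distance = |w × v| / |v| = √6678 / √59 ≈ 10.64.

10.64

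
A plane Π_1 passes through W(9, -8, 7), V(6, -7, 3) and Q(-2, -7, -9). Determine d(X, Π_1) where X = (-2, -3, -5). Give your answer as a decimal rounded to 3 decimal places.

1.069

WV = (-3, 1, -4), WQ = (-11, 1, -16); a normal to Π_1 is WV × WQ = (-12, -4, 8).
Using W: Π_1 has equation -12x - 4y + 8z = -20.
n·X − d = (-12)·(-2) + (-4)·(-3) + (8)·(-5) − (-20) = 16; |n| = √224.
Distance = |16| / √224 = 16/√224 ≈ 1.069.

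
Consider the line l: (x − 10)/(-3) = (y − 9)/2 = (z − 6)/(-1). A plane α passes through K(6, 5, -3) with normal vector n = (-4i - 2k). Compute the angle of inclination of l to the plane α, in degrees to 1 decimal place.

l has direction (-3, 2, -1) through (10, 9, 6).
α: n·r = n·K gives -4x - 2z = -18.
sin θ = |n·v| / (|n||v|) = |14| / (√20 · √14) = 0.83666.
θ ≈ 56.8°.

56.8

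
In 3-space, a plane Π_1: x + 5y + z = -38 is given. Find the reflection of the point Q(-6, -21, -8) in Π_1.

λ = (n·Q − d)/|n|² = (-119 − (-38))/27 = -3.
Reflection = Q − 2λn = (-6, -21, -8) − (-6)·(1, 5, 1) = (0, 9, -2).

(0, 9, -2)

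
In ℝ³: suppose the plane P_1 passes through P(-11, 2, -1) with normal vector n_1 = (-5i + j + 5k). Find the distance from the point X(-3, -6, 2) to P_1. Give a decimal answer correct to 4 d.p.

P_1: n_1·r = n_1·P gives -5x + y + 5z = 52.
n·X − d = (-5)·(-3) + (1)·(-6) + (5)·(2) − 52 = -33; |n| = √51.
Distance = |-33| / √51 = 33/√51 ≈ 4.6209.

4.6209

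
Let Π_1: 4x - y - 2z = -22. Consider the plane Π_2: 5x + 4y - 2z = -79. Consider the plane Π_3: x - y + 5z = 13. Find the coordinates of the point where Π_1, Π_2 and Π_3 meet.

Solving the 3×3 linear system 4x - y - 2z = -22, 5x + 4y - 2z = -79, x - y + 5z = 13 (e.g. by elimination or Cramer's rule, determinant = 117) gives (-7, -10, 2).

(-7, -10, 2)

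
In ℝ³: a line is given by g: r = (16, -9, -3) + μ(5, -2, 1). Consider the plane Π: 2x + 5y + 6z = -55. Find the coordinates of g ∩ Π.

Substitute r = (16, -9, -3) + t(5, -2, 1) into the plane: -31 + 6t = -55, so t = -4.
Intersection: (16, -9, -3) + (-4)·(5, -2, 1) = (-4, -1, -7).

(-4, -1, -7)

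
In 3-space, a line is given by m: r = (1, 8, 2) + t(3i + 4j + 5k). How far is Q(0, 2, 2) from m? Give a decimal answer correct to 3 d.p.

Taking (1, 8, 2) on m with direction v = (3, 4, 5): w = Q − (1, 8, 2) = (-1, -6, 0), and w × v = (-30, 5, 14).
Distance = |w × v| / |v| = √1121 / √50 ≈ 4.735.

4.735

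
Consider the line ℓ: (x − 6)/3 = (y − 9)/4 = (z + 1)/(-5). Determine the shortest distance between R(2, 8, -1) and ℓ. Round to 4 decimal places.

3.4467

ℓ has direction (3, 4, -5) through (6, 9, -1).
Taking (6, 9, -1) on ℓ with direction v = (3, 4, -5): w = R − (6, 9, -1) = (-4, -1, 0), and w × v = (5, -20, -13).
Distance = |w × v| / |v| = √594 / √50 ≈ 3.4467.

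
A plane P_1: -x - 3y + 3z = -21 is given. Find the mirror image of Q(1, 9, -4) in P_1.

λ = (n·Q − d)/|n|² = (-40 − (-21))/19 = -1.
Reflection = Q − 2λn = (1, 9, -4) − (-2)·(-1, -3, 3) = (-1, 3, 2).

(-1, 3, 2)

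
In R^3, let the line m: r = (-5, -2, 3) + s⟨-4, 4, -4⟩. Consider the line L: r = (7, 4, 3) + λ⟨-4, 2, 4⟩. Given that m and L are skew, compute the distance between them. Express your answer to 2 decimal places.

Common perpendicular direction n = (-4, 4, -4) × (-4, 2, 4) = (24, 32, 8).
With w = (7, 4, 3) − (-5, -2, 3) = (12, 6, 0), w · n = 480.
Distance = |w · n| / |n| = |480| / √1664 ≈ 11.77.

11.77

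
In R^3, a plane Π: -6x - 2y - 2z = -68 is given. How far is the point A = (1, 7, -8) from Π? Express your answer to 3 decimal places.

n·A − d = (-6)·(1) + (-2)·(7) + (-2)·(-8) − (-68) = 64; |n| = √44.
Distance = |64| / √44 = 64/√44 ≈ 9.648.

9.648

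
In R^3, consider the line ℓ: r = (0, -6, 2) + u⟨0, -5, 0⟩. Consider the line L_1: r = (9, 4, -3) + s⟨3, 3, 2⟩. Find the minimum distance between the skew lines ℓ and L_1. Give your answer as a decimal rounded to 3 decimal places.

9.153

Common perpendicular direction n = (0, -5, 0) × (3, 3, 2) = (-10, 0, 15).
With w = (9, 4, -3) − (0, -6, 2) = (9, 10, -5), w · n = -165.
Distance = |w · n| / |n| = |-165| / √325 ≈ 9.153.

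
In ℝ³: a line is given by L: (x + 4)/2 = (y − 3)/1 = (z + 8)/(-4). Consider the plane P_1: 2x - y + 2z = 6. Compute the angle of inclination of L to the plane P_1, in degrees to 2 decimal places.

21.33

L has direction (2, 1, -4) through (-4, 3, -8).
sin θ = |n·v| / (|n||v|) = |-5| / (√9 · √21) = 0.36370.
θ ≈ 21.33°.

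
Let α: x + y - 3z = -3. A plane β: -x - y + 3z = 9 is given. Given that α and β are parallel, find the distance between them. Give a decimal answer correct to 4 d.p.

1.8091

Rescale β by 1/(-1): x + y - 3z = -9. Then distance = |-3 − (-9)| / √11 ≈ 1.8091.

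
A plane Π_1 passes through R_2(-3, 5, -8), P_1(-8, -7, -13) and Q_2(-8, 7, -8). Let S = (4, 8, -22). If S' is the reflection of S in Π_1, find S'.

R_2P_1 = (-5, -12, -5), R_2Q_2 = (-5, 2, 0); a normal to Π_1 is R_2P_1 × R_2Q_2 = (10, 25, -70).
Using R_2: Π_1 has equation 10x + 25y - 70z = 655.
λ = (n·S − d)/|n|² = (1780 − 655)/5625 = 1/5.
Reflection = S − 2λn = (4, 8, -22) − (2/5)·(10, 25, -70) = (0, -2, 6).

(0, -2, 6)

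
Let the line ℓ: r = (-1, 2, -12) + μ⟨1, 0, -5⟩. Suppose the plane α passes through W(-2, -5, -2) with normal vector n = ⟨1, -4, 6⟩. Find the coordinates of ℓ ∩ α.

α: n·r = n·W gives x - 4y + 6z = 6.
Substitute r = (-1, 2, -12) + t(1, 0, -5) into the plane: -81 + (-29)t = 6, so t = -3.
Intersection: (-1, 2, -12) + (-3)·(1, 0, -5) = (-4, 2, 3).

(-4, 2, 3)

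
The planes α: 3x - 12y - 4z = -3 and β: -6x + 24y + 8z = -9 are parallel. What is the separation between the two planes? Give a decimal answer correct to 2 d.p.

0.58

Rescale β by 1/(-2): 3x - 12y - 4z = 9/2. Then distance = |-3 − (9/2)| / √169 ≈ 0.58.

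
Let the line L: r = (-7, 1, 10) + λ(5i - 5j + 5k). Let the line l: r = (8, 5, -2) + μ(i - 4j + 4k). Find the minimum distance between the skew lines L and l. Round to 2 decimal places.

5.66

Common perpendicular direction n = (5, -5, 5) × (1, -4, 4) = (0, -15, -15).
With w = (8, 5, -2) − (-7, 1, 10) = (15, 4, -12), w · n = 120.
Distance = |w · n| / |n| = |120| / √450 ≈ 5.66.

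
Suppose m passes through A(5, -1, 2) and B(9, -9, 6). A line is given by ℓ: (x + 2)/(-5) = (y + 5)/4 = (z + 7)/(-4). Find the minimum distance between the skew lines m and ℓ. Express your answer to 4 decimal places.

A direction vector for m is B − A = (4, -8, 4).
ℓ has direction (-5, 4, -4) through (-2, -5, -7).
Common perpendicular direction n = (4, -8, 4) × (-5, 4, -4) = (16, -4, -24).
With w = (-2, -5, -7) − (5, -1, 2) = (-7, -4, -9), w · n = 120.
Distance = |w · n| / |n| = |120| / √848 ≈ 4.1208.

4.1208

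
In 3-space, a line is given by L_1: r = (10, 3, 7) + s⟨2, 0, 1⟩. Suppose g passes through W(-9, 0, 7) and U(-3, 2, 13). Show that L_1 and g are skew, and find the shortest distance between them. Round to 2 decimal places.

7.48

A direction vector for g is U − W = (6, 2, 6).
Common perpendicular direction n = (2, 0, 1) × (6, 2, 6) = (-2, -6, 4).
With w = (-9, 0, 7) − (10, 3, 7) = (-19, -3, 0), w · n = 56.
Since n ≠ 0 the lines are not parallel, and w · n = 56 ≠ 0 so they do not intersect; hence they are skew.
Distance = |w · n| / |n| = |56| / √56 ≈ 7.48.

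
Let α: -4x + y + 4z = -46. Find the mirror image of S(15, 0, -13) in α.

λ = (n·S − d)/|n|² = (-112 − (-46))/33 = -2.
Reflection = S − 2λn = (15, 0, -13) − (-4)·(-4, 1, 4) = (-1, 4, 3).

(-1, 4, 3)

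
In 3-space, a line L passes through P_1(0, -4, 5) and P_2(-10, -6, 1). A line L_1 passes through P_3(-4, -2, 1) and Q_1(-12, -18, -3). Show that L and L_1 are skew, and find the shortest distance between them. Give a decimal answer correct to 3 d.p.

A direction vector for L is P_2 − P_1 = (-10, -2, -4).
A direction vector for L_1 is Q_1 − P_3 = (-8, -16, -4).
Common perpendicular direction n = (-10, -2, -4) × (-8, -16, -4) = (-56, -8, 144).
With w = (-4, -2, 1) − (0, -4, 5) = (-4, 2, -4), w · n = -368.
Since n ≠ 0 the lines are not parallel, and w · n = -368 ≠ 0 so they do not intersect; hence they are skew.
Distance = |w · n| / |n| = |-368| / √23936 ≈ 2.379.

2.379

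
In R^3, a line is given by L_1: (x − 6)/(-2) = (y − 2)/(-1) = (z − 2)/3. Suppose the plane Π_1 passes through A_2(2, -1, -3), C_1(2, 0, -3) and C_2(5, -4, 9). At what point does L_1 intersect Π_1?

L_1 has direction (-2, -1, 3) through (6, 2, 2).
A_2C_1 = (0, 1, 0), A_2C_2 = (3, -3, 12); a normal to Π_1 is A_2C_1 × A_2C_2 = (12, 0, -3).
Using A_2: Π_1 has equation 12x - 3z = 33.
Substitute r = (6, 2, 2) + t(-2, -1, 3) into the plane: 66 + (-33)t = 33, so t = 1.
Intersection: (6, 2, 2) + 1·(-2, -1, 3) = (4, 1, 5).

(4, 1, 5)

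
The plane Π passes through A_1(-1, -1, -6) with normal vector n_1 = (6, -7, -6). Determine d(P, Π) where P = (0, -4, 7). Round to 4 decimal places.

4.6364

Π: n_1·r = n_1·A_1 gives 6x - 7y - 6z = 37.
n·P − d = (6)·(0) + (-7)·(-4) + (-6)·(7) − 37 = -51; |n| = √121.
Distance = |-51| / √121 = 51/√121 ≈ 4.6364.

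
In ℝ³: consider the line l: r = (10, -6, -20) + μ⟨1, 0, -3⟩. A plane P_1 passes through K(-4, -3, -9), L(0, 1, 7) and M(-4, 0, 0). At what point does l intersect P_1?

(6, -6, -8)

KL = (4, 4, 16), KM = (0, 3, 9); a normal to P_1 is KL × KM = (-12, -36, 12).
Using K: P_1 has equation -12x - 36y + 12z = 48.
Substitute r = (10, -6, -20) + t(1, 0, -3) into the plane: -144 + (-48)t = 48, so t = -4.
Intersection: (10, -6, -20) + (-4)·(1, 0, -3) = (6, -6, -8).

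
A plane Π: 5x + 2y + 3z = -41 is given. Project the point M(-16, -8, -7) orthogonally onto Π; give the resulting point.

(-6, -4, -1)

Foot = M − λn with λ = (n·M − d)/|n|² = (-117 − (-41))/38 = -2.
Foot = (-16, -8, -7) − (-2)·(5, 2, 3) = (-6, -4, -1).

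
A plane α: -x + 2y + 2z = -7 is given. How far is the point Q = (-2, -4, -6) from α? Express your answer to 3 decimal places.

3.667

n·Q − d = (-1)·(-2) + (2)·(-4) + (2)·(-6) − (-7) = -11; |n| = √9.
Distance = |-11| / √9 = 11/√9 ≈ 3.667.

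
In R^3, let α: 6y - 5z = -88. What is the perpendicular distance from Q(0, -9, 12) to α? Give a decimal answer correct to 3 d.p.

n·Q − d = (0)·(0) + (6)·(-9) + (-5)·(12) − (-88) = -26; |n| = √61.
Distance = |-26| / √61 = 26/√61 ≈ 3.329.

3.329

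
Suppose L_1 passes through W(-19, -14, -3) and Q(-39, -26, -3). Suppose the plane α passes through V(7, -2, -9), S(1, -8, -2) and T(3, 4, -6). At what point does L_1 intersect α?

(1, -2, -3)

A direction vector for L_1 is Q − W = (-20, -12, 0).
VS = (-6, -6, 7), VT = (-4, 6, 3); a normal to α is VS × VT = (-60, -10, -60).
Using V: α has equation -60x - 10y - 60z = 140.
Substitute r = (-19, -14, -3) + t(-20, -12, 0) into the plane: 1460 + 1320t = 140, so t = -1.
Intersection: (-19, -14, -3) + (-1)·(-20, -12, 0) = (1, -2, -3).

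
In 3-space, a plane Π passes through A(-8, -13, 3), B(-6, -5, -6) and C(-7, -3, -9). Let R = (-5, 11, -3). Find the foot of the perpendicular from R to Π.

(-1, 1, -11)

AB = (2, 8, -9), AC = (1, 10, -12); a normal to Π is AB × AC = (-6, 15, 12).
Using A: Π has equation -6x + 15y + 12z = -111.
Foot = R − λn with λ = (n·R − d)/|n|² = (159 − (-111))/405 = 2/3.
Foot = (-5, 11, -3) − (2/3)·(-6, 15, 12) = (-1, 1, -11).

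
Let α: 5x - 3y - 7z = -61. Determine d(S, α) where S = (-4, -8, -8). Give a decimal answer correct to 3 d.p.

n·S − d = (5)·(-4) + (-3)·(-8) + (-7)·(-8) − (-61) = 121; |n| = √83.
Distance = |121| / √83 = 121/√83 ≈ 13.281.

13.281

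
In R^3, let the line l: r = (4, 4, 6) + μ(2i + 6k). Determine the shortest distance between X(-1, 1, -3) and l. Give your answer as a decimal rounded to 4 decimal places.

Taking (4, 4, 6) on l with direction v = (2, 0, 6): w = X − (4, 4, 6) = (-5, -3, -9), and w × v = (-18, 12, 6).
Distance = |w × v| / |v| = √504 / √40 ≈ 3.5496.

3.5496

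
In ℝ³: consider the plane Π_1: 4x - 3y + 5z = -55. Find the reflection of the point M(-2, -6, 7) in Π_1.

(-18, 6, -13)

λ = (n·M − d)/|n|² = (45 − (-55))/50 = 2.
Reflection = M − 2λn = (-2, -6, 7) − 4·(4, -3, 5) = (-18, 6, -13).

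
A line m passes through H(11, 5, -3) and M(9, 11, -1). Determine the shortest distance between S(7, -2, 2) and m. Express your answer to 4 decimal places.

8.7698

A direction vector for m is M − H = (-2, 6, 2).
Taking (11, 5, -3) on m with direction v = (-2, 6, 2): w = S − (11, 5, -3) = (-4, -7, 5), and w × v = (-44, -2, -38).
Distance = |w × v| / |v| = √3384 / √44 ≈ 8.7698.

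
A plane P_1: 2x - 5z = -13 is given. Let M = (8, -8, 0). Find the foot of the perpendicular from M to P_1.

Foot = M − λn with λ = (n·M − d)/|n|² = (16 − (-13))/29 = 1.
Foot = (8, -8, 0) − 1·(2, 0, -5) = (6, -8, 5).

(6, -8, 5)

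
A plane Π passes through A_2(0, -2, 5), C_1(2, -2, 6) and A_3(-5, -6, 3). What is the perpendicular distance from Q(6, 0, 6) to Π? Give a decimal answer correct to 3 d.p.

A_2C_1 = (2, 0, 1), A_2A_3 = (-5, -4, -2); a normal to Π is A_2C_1 × A_2A_3 = (4, -1, -8).
Using A_2: Π has equation 4x - y - 8z = -38.
n·Q − d = (4)·(6) + (-1)·(0) + (-8)·(6) − (-38) = 14; |n| = √81.
Distance = |14| / √81 = 14/√81 ≈ 1.556.

1.556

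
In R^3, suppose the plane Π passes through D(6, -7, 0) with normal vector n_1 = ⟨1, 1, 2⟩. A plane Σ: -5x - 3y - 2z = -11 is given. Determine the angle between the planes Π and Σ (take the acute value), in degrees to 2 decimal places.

37.37

Π: n_1·r = n_1·D gives x + y + 2z = -1.
cos θ = |n₁·n₂| / (|n₁||n₂|) = |-12| / (√6 · √38).
θ = arccos(0.79472) ≈ 37.37°.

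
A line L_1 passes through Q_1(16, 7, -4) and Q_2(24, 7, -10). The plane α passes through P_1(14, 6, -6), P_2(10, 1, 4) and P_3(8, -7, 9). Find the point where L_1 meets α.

(12, 7, -1)

A direction vector for L_1 is Q_2 − Q_1 = (8, 0, -6).
P_1P_2 = (-4, -5, 10), P_1P_3 = (-6, -13, 15); a normal to α is P_1P_2 × P_1P_3 = (55, 0, 22).
Using P_1: α has equation 55x + 22z = 638.
Substitute r = (16, 7, -4) + t(8, 0, -6) into the plane: 792 + 308t = 638, so t = -1/2.
Intersection: (16, 7, -4) + (-1/2)·(8, 0, -6) = (12, 7, -1).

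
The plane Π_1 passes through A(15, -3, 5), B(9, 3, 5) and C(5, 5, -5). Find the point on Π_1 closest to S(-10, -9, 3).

AB = (-6, 6, 0), AC = (-10, 8, -10); a normal to Π_1 is AB × AC = (-60, -60, 12).
Using A: Π_1 has equation -60x - 60y + 12z = -660.
Foot = S − λn with λ = (n·S − d)/|n|² = (1176 − (-660))/7344 = 1/4.
Foot = (-10, -9, 3) − (1/4)·(-60, -60, 12) = (5, 6, 0).

(5, 6, 0)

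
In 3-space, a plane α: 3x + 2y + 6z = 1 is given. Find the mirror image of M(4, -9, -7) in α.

λ = (n·M − d)/|n|² = (-48 − 1)/49 = -1.
Reflection = M − 2λn = (4, -9, -7) − (-2)·(3, 2, 6) = (10, -5, 5).

(10, -5, 5)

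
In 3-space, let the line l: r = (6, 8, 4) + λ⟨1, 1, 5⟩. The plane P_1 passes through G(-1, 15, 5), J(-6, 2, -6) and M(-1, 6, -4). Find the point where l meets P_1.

(4, 6, -6)

GJ = (-5, -13, -11), GM = (0, -9, -9); a normal to P_1 is GJ × GM = (18, -45, 45).
Using G: P_1 has equation 18x - 45y + 45z = -468.
Substitute r = (6, 8, 4) + t(1, 1, 5) into the plane: -72 + 198t = -468, so t = -2.
Intersection: (6, 8, 4) + (-2)·(1, 1, 5) = (4, 6, -6).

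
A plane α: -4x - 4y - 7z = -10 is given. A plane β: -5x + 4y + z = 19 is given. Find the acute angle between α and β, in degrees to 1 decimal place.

cos θ = |n₁·n₂| / (|n₁||n₂|) = |-3| / (√81 · √42).
θ = arccos(0.05143) ≈ 87.1°.

87.1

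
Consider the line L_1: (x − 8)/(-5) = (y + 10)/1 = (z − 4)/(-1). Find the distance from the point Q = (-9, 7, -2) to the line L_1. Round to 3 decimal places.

13.491

L_1 has direction (-5, 1, -1) through (8, -10, 4).
Taking (8, -10, 4) on L_1 with direction v = (-5, 1, -1): w = Q − (8, -10, 4) = (-17, 17, -6), and w × v = (-11, 13, 68).
Distance = |w × v| / |v| = √4914 / √27 ≈ 13.491.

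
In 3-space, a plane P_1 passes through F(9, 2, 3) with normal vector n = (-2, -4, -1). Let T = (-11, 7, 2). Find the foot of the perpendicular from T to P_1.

P_1: n·r = n·F gives -2x - 4y - z = -29.
Foot = T − λn with λ = (n·T − d)/|n|² = (-8 − (-29))/21 = 1.
Foot = (-11, 7, 2) − 1·(-2, -4, -1) = (-9, 11, 3).

(-9, 11, 3)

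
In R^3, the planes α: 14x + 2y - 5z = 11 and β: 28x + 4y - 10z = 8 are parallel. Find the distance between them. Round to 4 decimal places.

Rescale β by 1/2: 14x + 2y - 5z = 4. Then distance = |11 − 4| / √225 ≈ 0.4667.

0.4667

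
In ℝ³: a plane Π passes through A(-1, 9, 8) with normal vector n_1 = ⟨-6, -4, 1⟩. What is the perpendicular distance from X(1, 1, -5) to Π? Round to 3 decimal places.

0.962

Π: n_1·r = n_1·A gives -6x - 4y + z = -22.
n·X − d = (-6)·(1) + (-4)·(1) + (1)·(-5) − (-22) = 7; |n| = √53.
Distance = |7| / √53 = 7/√53 ≈ 0.962.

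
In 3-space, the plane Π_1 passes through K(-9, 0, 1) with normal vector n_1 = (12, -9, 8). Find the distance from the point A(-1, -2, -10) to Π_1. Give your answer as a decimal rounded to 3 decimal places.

1.529

Π_1: n_1·r = n_1·K gives 12x - 9y + 8z = -100.
n·A − d = (12)·(-1) + (-9)·(-2) + (8)·(-10) − (-100) = 26; |n| = √289.
Distance = |26| / √289 = 26/√289 ≈ 1.529.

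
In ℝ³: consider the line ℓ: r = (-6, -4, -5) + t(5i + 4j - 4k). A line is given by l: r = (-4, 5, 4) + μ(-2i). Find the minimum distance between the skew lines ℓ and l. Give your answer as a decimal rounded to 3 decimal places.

12.728

Common perpendicular direction n = (5, 4, -4) × (-2, 0, 0) = (0, 8, 8).
With w = (-4, 5, 4) − (-6, -4, -5) = (2, 9, 9), w · n = 144.
Distance = |w · n| / |n| = |144| / √128 ≈ 12.728.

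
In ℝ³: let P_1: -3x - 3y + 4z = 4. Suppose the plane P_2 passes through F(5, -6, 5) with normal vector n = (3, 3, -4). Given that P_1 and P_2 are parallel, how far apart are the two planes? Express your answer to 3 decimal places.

P_2: n·r = n·F gives 3x + 3y - 4z = -23.
Rescale P_2 by 1/(-1): -3x - 3y + 4z = 23. Then distance = |4 − 23| / √34 ≈ 3.258.

3.258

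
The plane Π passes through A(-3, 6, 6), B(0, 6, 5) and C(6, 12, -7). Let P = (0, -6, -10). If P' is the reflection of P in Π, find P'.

(6, 24, 8)

AB = (3, 0, -1), AC = (9, 6, -13); a normal to Π is AB × AC = (6, 30, 18).
Using A: Π has equation 6x + 30y + 18z = 270.
λ = (n·P − d)/|n|² = (-360 − 270)/1260 = -1/2.
Reflection = P − 2λn = (0, -6, -10) − (-1)·(6, 30, 18) = (6, 24, 8).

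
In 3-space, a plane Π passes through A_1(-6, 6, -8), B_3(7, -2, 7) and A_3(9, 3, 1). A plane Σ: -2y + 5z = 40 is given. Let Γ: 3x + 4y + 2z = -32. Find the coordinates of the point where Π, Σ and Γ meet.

(-8, -5, 6)

A_1B_3 = (13, -8, 15), A_1A_3 = (15, -3, 9); a normal to Π is A_1B_3 × A_1A_3 = (-27, 108, 81).
Using A_1: Π has equation -27x + 108y + 81z = 162.
Solving the 3×3 linear system -27x + 108y + 81z = 162, -2y + 5z = 40, 3x + 4y + 2z = -32 (e.g. by elimination or Cramer's rule, determinant = 2754) gives (-8, -5, 6).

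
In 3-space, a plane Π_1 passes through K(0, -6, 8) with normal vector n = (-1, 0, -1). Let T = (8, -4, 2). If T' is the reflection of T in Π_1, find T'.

Π_1: n·r = n·K gives -x - z = -8.
λ = (n·T − d)/|n|² = (-10 − (-8))/2 = -1.
Reflection = T − 2λn = (8, -4, 2) − (-2)·(-1, 0, -1) = (6, -4, 0).

(6, -4, 0)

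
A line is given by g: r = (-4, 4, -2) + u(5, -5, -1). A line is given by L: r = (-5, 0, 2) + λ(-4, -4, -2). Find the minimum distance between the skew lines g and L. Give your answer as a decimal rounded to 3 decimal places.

5.187

Common perpendicular direction n = (5, -5, -1) × (-4, -4, -2) = (6, 14, -40).
With w = (-5, 0, 2) − (-4, 4, -2) = (-1, -4, 4), w · n = -222.
Distance = |w · n| / |n| = |-222| / √1832 ≈ 5.187.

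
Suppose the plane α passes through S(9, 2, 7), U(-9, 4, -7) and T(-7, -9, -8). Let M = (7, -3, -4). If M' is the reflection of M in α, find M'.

(-1, -5, 6)

SU = (-18, 2, -14), ST = (-16, -11, -15); a normal to α is SU × ST = (-184, -46, 230).
Using S: α has equation -184x - 46y + 230z = -138.
λ = (n·M − d)/|n|² = (-2070 − (-138))/88872 = -1/46.
Reflection = M − 2λn = (7, -3, -4) − (-1/23)·(-184, -46, 230) = (-1, -5, 6).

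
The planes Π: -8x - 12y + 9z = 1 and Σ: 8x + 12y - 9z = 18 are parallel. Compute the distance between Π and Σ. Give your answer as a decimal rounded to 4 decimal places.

1.1176

Rescale Σ by 1/(-1): -8x - 12y + 9z = -18. Then distance = |1 − (-18)| / √289 ≈ 1.1176.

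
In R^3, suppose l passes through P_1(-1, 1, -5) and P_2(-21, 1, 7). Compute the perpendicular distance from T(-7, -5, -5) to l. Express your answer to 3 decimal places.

6.748

A direction vector for l is P_2 − P_1 = (-20, 0, 12).
Taking (-1, 1, -5) on l with direction v = (-20, 0, 12): w = T − (-1, 1, -5) = (-6, -6, 0), and w × v = (-72, 72, -120).
Distance = |w × v| / |v| = √24768 / √544 ≈ 6.748.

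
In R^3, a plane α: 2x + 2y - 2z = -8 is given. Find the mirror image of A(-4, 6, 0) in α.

(-8, 2, 4)

λ = (n·A − d)/|n|² = (4 − (-8))/12 = 1.
Reflection = A − 2λn = (-4, 6, 0) − 2·(2, 2, -2) = (-8, 2, 4).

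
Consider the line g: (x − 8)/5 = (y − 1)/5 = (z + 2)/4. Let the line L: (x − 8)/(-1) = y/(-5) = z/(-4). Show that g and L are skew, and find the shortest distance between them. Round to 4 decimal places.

g has direction (5, 5, 4) through (8, 1, -2).
L has direction (-1, -5, -4) through (8, 0, 0).
Common perpendicular direction n = (5, 5, 4) × (-1, -5, -4) = (0, 16, -20).
With w = (8, 0, 0) − (8, 1, -2) = (0, -1, 2), w · n = -56.
Since n ≠ 0 the lines are not parallel, and w · n = -56 ≠ 0 so they do not intersect; hence they are skew.
Distance = |w · n| / |n| = |-56| / √656 ≈ 2.1864.

2.1864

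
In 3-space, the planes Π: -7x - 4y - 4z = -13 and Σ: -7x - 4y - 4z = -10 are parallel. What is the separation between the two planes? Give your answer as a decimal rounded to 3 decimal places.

0.333

Same normal n = (-7, -4, -4) with |n| = √81; distance = |-13 − (-10)| / |n| = 3/√81 ≈ 0.333.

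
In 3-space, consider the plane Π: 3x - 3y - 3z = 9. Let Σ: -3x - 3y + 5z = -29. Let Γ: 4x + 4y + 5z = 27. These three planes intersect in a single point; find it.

(5, 3, -1)

Solving the 3×3 linear system 3x - 3y - 3z = 9, -3x - 3y + 5z = -29, 4x + 4y + 5z = 27 (e.g. by elimination or Cramer's rule, determinant = -210) gives (5, 3, -1).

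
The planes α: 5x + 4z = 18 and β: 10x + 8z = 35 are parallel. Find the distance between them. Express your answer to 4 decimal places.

0.0781

Rescale β by 1/2: 5x + 4z = 35/2. Then distance = |18 − (35/2)| / √41 ≈ 0.0781.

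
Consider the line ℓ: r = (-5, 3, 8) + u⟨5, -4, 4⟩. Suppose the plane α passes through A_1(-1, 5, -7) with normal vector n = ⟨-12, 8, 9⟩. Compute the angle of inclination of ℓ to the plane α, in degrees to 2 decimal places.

α: n·r = n·A_1 gives -12x + 8y + 9z = -11.
sin θ = |n·v| / (|n||v|) = |-56| / (√289 · √57) = 0.43632.
θ ≈ 25.87°.

25.87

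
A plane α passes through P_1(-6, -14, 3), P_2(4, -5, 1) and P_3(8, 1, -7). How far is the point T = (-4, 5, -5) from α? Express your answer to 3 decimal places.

10.915

P_1P_2 = (10, 9, -2), P_1P_3 = (14, 15, -10); a normal to α is P_1P_2 × P_1P_3 = (-60, 72, 24).
Using P_1: α has equation -60x + 72y + 24z = -576.
n·T − d = (-60)·(-4) + (72)·(5) + (24)·(-5) − (-576) = 1056; |n| = √9360.
Distance = |1056| / √9360 = 1056/√9360 ≈ 10.915.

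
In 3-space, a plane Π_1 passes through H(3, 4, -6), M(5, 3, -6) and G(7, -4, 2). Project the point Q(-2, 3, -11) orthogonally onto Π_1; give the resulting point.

(0, 7, -8)

HM = (2, -1, 0), HG = (4, -8, 8); a normal to Π_1 is HM × HG = (-8, -16, -12).
Using H: Π_1 has equation -8x - 16y - 12z = -16.
Foot = Q − λn with λ = (n·Q − d)/|n|² = (100 − (-16))/464 = 1/4.
Foot = (-2, 3, -11) − (1/4)·(-8, -16, -12) = (0, 7, -8).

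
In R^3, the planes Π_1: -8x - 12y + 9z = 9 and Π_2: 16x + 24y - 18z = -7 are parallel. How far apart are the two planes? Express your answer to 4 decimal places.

Rescale Π_2 by 1/(-2): -8x - 12y + 9z = 7/2. Then distance = |9 − (7/2)| / √289 ≈ 0.3235.

0.3235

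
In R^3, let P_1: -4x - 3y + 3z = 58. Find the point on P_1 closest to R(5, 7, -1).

(-7, -2, 8)

Foot = R − λn with λ = (n·R − d)/|n|² = (-44 − 58)/34 = -3.
Foot = (5, 7, -1) − (-3)·(-4, -3, 3) = (-7, -2, 8).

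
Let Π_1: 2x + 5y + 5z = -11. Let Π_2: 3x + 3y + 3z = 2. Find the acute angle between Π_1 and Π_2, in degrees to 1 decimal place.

19.5

cos θ = |n₁·n₂| / (|n₁||n₂|) = |36| / (√54 · √27).
θ = arccos(0.94281) ≈ 19.5°.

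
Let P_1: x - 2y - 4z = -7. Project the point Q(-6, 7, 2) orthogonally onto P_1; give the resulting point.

Foot = Q − λn with λ = (n·Q − d)/|n|² = (-28 − (-7))/21 = -1.
Foot = (-6, 7, 2) − (-1)·(1, -2, -4) = (-5, 5, -2).

(-5, 5, -2)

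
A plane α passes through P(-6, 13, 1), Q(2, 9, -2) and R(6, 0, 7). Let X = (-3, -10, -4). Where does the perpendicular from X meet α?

PQ = (8, -4, -3), PR = (12, -13, 6); a normal to α is PQ × PR = (-63, -84, -56).
Using P: α has equation -63x - 84y - 56z = -770.
Foot = X − λn with λ = (n·X − d)/|n|² = (1253 − (-770))/14161 = 1/7.
Foot = (-3, -10, -4) − (1/7)·(-63, -84, -56) = (6, 2, 4).

(6, 2, 4)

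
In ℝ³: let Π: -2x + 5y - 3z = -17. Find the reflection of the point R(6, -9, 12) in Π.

λ = (n·R − d)/|n|² = (-93 − (-17))/38 = -2.
Reflection = R − 2λn = (6, -9, 12) − (-4)·(-2, 5, -3) = (-2, 11, 0).

(-2, 11, 0)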